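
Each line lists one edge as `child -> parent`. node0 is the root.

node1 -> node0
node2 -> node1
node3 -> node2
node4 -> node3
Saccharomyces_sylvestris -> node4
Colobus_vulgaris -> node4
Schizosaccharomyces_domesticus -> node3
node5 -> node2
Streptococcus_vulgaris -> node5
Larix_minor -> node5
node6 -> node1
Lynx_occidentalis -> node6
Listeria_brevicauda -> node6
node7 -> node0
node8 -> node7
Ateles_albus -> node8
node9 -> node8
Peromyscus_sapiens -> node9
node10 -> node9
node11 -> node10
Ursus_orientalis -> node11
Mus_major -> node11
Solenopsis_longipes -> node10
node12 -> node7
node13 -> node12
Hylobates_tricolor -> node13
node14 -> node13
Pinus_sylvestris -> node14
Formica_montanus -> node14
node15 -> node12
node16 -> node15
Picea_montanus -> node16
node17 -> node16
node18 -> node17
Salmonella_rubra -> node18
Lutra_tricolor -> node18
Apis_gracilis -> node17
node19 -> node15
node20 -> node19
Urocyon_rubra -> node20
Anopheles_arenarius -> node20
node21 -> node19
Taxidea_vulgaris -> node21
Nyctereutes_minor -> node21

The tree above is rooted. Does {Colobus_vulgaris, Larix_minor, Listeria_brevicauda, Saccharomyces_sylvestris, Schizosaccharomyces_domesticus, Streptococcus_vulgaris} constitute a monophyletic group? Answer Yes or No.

The MRCA of the listed taxa subtends ((((Saccharomyces_sylvestris,Colobus_vulgaris),Schizosaccharomyces_domesticus),(Streptococcus_vulgaris,Larix_minor)),(Lynx_occidentalis,Listeria_brevicauda)).
That clade also contains Lynx_occidentalis, which is not in the proposed group, so the group is not monophyletic.

No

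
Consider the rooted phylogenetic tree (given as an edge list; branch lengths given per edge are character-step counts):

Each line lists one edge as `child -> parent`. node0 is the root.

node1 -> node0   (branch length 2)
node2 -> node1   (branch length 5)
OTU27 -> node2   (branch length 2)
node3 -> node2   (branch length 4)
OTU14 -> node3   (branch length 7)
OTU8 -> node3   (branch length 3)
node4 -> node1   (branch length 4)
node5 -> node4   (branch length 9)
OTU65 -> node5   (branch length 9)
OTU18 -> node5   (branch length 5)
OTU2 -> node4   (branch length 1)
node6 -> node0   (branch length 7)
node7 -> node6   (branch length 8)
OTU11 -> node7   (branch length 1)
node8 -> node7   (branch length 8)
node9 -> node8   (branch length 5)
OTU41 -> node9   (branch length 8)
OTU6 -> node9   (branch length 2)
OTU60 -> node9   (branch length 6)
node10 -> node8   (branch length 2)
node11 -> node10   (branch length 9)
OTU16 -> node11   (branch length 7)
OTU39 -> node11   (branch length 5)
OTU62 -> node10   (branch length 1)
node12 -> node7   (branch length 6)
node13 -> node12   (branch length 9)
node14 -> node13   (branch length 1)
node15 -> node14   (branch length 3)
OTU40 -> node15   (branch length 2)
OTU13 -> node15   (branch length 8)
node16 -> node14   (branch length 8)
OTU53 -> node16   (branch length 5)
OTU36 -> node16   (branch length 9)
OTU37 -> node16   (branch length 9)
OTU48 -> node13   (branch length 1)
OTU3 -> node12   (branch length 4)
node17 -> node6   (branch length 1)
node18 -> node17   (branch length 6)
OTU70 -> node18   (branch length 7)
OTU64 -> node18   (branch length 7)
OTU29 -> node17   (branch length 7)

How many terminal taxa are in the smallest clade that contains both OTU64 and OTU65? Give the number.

23

The MRCA of OTU64 and OTU65 is the root, so the clade is the entire tree.
That clade contains 23 terminal taxa: OTU11, OTU13, OTU14, OTU16, OTU18, OTU2, OTU27, OTU29, OTU3, OTU36, OTU37, OTU39, OTU40, OTU41, OTU48, OTU53, OTU6, OTU60, OTU62, OTU64, OTU65, OTU70, OTU8.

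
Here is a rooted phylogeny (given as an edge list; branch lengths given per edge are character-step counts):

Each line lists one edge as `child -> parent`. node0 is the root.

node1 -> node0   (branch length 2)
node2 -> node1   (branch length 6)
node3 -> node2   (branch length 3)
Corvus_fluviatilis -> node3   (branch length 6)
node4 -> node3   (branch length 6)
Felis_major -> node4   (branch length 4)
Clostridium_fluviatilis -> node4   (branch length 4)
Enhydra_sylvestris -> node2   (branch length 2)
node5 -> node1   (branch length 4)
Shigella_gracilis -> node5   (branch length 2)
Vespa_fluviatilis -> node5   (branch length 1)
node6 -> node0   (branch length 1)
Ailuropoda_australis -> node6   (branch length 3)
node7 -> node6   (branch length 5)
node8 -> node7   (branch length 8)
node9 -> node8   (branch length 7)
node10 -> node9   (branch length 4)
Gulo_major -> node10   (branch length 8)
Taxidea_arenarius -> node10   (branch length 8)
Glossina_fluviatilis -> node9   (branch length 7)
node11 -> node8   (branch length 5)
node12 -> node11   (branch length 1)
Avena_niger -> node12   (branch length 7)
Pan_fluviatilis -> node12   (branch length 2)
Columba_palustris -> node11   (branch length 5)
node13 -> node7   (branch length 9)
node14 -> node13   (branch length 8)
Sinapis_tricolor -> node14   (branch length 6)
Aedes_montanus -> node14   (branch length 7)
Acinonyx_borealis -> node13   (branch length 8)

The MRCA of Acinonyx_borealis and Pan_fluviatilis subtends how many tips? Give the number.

9

The MRCA of Acinonyx_borealis and Pan_fluviatilis is the node subtending ((((Gulo_major,Taxidea_arenarius),Glossina_fluviatilis),((Avena_niger,Pan_fluviatilis),Columba_palustris)),((Sinapis_tricolor,Aedes_montanus),Acinonyx_borealis)).
That clade contains 9 terminal taxa: Acinonyx_borealis, Aedes_montanus, Avena_niger, Columba_palustris, Glossina_fluviatilis, Gulo_major, Pan_fluviatilis, Sinapis_tricolor, Taxidea_arenarius.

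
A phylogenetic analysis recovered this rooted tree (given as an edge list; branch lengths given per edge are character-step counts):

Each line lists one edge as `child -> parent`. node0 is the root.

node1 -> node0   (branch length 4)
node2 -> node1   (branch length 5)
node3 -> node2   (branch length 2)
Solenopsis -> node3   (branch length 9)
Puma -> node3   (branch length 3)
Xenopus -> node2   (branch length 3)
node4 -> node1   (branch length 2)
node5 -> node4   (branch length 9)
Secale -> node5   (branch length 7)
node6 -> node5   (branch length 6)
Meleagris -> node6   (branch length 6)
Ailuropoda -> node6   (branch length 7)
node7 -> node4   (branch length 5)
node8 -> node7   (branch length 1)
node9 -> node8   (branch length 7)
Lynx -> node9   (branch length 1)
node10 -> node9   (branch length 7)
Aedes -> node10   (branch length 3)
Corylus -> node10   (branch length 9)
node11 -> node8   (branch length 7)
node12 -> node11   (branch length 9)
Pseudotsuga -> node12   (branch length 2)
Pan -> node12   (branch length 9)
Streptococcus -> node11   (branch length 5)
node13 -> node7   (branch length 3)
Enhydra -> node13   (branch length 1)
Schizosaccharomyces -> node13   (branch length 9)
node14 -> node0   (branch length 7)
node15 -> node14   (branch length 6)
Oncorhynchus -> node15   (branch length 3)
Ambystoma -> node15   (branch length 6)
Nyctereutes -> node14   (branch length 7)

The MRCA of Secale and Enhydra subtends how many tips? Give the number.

11

The MRCA of Secale and Enhydra is the node subtending ((Secale,(Meleagris,Ailuropoda)),(((Lynx,(Aedes,Corylus)),((Pseudotsuga,Pan),Streptococcus)),(Enhydra,Schizosaccharomyces))).
That clade contains 11 terminal taxa: Aedes, Ailuropoda, Corylus, Enhydra, Lynx, Meleagris, Pan, Pseudotsuga, Schizosaccharomyces, Secale, Streptococcus.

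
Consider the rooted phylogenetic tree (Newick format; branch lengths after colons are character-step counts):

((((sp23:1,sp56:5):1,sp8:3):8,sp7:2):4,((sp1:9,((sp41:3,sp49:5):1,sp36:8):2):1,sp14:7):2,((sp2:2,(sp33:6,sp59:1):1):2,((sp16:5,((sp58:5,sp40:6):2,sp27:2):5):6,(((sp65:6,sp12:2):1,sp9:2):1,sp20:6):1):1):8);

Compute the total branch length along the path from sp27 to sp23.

36

The path runs sp27 → … → MRCA → … → sp23; the MRCA is the root of the tree.
Branch lengths along that path: 2 + 5 + 6 + 1 + 8 + 4 + 8 + 1 + 1 = 36.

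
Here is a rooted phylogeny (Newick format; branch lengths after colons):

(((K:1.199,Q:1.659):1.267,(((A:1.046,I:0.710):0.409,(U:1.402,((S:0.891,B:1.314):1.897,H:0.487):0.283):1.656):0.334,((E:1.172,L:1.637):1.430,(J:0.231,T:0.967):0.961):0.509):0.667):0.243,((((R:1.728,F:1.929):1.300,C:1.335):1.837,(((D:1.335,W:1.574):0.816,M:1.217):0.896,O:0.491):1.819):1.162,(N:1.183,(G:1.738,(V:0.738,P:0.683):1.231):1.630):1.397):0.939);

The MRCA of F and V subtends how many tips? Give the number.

11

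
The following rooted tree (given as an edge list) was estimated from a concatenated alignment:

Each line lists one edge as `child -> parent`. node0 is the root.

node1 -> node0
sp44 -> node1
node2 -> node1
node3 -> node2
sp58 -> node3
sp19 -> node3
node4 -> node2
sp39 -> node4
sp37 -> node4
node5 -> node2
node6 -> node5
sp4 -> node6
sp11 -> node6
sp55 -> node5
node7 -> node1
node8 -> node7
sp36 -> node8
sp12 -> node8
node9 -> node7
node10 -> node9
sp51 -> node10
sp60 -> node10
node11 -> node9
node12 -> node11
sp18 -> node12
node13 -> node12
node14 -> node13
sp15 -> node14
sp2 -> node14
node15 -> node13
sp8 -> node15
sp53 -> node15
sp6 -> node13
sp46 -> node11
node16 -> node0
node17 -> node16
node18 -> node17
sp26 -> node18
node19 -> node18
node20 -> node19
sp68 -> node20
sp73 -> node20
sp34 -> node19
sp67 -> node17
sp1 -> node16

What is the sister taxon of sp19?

sp58

sp19 attaches to the tree at the node subtending (sp58,sp19).
The other lineage descending from that same node — the sister group — is the single tip sp58.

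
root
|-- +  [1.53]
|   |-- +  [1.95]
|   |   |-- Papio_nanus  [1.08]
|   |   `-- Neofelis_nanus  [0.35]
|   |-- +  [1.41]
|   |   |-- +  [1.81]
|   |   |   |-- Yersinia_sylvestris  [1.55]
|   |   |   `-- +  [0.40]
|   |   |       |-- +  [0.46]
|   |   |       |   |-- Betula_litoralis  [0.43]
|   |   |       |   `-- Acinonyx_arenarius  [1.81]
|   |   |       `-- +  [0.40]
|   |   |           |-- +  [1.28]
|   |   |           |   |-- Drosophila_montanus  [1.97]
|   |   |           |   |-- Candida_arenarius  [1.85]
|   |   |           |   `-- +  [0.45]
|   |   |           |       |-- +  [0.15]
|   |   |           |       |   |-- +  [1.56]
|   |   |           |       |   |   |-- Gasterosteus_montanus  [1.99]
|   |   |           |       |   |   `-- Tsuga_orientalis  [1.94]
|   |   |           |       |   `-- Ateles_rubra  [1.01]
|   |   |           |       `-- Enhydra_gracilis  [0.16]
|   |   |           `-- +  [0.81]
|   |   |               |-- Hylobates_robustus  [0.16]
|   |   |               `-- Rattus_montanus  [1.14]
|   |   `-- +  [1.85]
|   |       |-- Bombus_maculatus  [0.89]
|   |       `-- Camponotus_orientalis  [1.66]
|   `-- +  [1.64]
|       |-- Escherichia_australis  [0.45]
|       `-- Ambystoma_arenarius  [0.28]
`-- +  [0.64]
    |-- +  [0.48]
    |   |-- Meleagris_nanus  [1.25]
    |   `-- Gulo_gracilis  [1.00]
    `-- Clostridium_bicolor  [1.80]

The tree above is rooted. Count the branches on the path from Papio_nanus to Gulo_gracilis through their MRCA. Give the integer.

6

The MRCA of Papio_nanus and Gulo_gracilis is the root of the tree.
From Papio_nanus up to that node: 3 branches. From Gulo_gracilis up to the same node: 3 branches. Total: 3 + 3 = 6.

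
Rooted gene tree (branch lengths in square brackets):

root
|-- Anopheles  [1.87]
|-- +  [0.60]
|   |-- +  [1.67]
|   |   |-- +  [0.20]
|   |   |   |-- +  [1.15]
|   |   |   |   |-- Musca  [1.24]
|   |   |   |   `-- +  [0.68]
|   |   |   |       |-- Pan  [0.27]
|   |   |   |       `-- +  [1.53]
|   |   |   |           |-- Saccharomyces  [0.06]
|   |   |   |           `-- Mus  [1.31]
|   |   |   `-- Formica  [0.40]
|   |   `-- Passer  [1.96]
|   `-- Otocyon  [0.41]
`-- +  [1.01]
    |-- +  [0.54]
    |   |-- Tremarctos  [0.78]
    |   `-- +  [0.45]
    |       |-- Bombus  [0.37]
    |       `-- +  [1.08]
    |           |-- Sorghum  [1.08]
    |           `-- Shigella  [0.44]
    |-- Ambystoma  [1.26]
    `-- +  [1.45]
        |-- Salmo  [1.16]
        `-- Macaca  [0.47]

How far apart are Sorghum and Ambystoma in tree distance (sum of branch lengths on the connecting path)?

4.41

The path runs Sorghum → … → MRCA → … → Ambystoma; the MRCA is the node subtending ((Tremarctos,(Bombus,(Sorghum,Shigella))),Ambystoma,(Salmo,Macaca)).
Branch lengths along that path: 1.08 + 1.08 + 0.45 + 0.54 + 1.26 = 4.41.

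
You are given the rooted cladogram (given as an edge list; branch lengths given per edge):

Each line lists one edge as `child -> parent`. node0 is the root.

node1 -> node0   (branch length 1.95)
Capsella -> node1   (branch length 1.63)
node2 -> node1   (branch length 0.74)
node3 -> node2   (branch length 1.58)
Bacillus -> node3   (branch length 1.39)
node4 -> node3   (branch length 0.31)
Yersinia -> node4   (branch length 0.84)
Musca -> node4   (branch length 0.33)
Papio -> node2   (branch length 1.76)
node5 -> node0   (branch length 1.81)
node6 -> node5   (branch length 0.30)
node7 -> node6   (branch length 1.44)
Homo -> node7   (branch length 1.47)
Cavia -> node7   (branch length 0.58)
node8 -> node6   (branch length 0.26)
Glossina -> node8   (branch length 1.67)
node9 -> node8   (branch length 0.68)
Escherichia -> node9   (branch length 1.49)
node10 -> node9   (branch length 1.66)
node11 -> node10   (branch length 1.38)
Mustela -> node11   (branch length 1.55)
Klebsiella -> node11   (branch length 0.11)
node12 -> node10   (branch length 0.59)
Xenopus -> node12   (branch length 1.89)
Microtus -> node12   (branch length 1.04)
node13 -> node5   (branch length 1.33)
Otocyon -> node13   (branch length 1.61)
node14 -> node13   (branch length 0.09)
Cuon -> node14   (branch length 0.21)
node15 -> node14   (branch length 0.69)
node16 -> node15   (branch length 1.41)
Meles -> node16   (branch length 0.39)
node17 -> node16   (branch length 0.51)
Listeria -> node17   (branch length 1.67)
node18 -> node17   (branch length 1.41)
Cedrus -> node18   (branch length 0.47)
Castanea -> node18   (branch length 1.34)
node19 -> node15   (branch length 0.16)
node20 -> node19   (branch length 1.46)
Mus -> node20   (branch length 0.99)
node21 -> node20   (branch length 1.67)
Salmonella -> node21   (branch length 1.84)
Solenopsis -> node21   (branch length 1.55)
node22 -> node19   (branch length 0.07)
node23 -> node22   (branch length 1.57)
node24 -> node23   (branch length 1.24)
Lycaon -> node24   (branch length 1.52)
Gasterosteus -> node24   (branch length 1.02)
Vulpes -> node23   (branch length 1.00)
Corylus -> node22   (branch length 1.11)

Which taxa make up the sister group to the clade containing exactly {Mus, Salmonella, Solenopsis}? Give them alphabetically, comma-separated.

The clade containing exactly {Mus, Salmonella, Solenopsis} attaches to the tree at the node subtending ((Mus,(Salmonella,Solenopsis)),(((Lycaon,Gasterosteus),Vulpes),Corylus)).
The other lineage descending from that same node — the sister group — is (((Lycaon,Gasterosteus),Vulpes),Corylus); its 4 tips in alphabetical order are the answer.

Corylus, Gasterosteus, Lycaon, Vulpes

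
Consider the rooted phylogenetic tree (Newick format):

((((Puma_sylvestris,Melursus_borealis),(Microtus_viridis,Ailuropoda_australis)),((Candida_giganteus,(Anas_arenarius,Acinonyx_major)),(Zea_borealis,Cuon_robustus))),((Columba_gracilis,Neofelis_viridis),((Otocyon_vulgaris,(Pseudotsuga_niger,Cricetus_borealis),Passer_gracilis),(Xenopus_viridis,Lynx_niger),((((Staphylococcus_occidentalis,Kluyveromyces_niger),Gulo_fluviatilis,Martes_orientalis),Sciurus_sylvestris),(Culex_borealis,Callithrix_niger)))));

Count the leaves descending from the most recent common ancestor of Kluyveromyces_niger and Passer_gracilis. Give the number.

The MRCA of Kluyveromyces_niger and Passer_gracilis is the node subtending ((Otocyon_vulgaris,(Pseudotsuga_niger,Cricetus_borealis),Passer_gracilis),(Xenopus_viridis,Lynx_niger),((((Staphylococcus_occidentalis,Kluyveromyces_niger),Gulo_fluviatilis,Martes_orientalis),Sciurus_sylvestris),(Culex_borealis,Callithrix_niger))).
That clade contains 13 terminal taxa: Callithrix_niger, Cricetus_borealis, Culex_borealis, Gulo_fluviatilis, Kluyveromyces_niger, Lynx_niger, Martes_orientalis, Otocyon_vulgaris, Passer_gracilis, Pseudotsuga_niger, Sciurus_sylvestris, Staphylococcus_occidentalis, Xenopus_viridis.

13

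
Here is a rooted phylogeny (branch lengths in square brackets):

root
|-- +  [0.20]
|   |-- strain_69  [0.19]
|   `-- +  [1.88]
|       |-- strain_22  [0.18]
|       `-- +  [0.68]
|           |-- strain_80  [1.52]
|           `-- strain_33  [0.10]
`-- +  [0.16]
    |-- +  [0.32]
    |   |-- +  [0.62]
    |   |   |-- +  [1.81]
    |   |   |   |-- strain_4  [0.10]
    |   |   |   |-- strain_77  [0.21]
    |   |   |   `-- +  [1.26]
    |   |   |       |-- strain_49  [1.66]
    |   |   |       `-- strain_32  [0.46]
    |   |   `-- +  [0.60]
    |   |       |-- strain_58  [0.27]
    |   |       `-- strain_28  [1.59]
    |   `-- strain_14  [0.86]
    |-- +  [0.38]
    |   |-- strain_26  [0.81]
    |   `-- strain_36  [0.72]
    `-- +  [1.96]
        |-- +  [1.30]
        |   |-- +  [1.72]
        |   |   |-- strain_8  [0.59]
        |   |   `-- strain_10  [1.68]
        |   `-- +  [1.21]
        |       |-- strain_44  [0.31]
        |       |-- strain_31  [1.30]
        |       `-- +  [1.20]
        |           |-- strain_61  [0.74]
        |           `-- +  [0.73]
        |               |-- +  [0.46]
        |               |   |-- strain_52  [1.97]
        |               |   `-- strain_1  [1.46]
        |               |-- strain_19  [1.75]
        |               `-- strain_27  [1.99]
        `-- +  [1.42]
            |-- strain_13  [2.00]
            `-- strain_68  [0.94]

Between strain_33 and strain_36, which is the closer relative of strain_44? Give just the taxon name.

strain_36

The MRCA of strain_44 and strain_36 subtends ((((strain_4,strain_77,(strain_49,strain_32)),(strain_58,strain_28)),strain_14),(strain_26,strain_36),(((strain_8,strain_10),(strain_44,strain_31,(strain_61,((strain_52,strain_1),strain_19,strain_27)))),(strain_13,strain_68))) (20 taxa).
The MRCA of strain_44 and strain_33 is the root, subtending the entire tree (24 taxa).
The first is nested inside the second, so strain_44 shares a more recent common ancestor with strain_36.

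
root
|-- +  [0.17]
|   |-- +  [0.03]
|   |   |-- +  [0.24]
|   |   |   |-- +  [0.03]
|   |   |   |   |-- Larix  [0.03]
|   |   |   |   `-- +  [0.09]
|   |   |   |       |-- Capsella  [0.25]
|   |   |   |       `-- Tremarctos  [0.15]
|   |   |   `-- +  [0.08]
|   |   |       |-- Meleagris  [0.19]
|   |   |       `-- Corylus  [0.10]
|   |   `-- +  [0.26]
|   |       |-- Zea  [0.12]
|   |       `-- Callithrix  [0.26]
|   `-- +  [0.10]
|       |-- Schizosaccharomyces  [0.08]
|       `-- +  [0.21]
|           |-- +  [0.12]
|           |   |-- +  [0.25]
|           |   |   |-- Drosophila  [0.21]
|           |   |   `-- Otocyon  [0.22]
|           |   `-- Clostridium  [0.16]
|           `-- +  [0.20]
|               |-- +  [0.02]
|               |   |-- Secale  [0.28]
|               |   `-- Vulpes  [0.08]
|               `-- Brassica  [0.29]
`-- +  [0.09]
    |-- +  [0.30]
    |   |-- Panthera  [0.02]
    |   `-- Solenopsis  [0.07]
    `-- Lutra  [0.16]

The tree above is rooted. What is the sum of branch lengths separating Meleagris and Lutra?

The path runs Meleagris → … → MRCA → … → Lutra; the MRCA is the root of the tree.
Branch lengths along that path: 0.19 + 0.08 + 0.24 + 0.03 + 0.17 + 0.09 + 0.16 = 0.96.

0.96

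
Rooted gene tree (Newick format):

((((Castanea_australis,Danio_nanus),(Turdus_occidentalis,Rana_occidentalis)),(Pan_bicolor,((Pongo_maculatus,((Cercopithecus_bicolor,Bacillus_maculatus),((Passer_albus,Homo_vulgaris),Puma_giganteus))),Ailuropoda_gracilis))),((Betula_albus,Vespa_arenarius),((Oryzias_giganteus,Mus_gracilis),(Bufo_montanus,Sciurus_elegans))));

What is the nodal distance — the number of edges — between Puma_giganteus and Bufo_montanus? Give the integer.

11

The MRCA of Puma_giganteus and Bufo_montanus is the root of the tree.
From Puma_giganteus up to that node: 7 branches. From Bufo_montanus up to the same node: 4 branches. Total: 7 + 4 = 11.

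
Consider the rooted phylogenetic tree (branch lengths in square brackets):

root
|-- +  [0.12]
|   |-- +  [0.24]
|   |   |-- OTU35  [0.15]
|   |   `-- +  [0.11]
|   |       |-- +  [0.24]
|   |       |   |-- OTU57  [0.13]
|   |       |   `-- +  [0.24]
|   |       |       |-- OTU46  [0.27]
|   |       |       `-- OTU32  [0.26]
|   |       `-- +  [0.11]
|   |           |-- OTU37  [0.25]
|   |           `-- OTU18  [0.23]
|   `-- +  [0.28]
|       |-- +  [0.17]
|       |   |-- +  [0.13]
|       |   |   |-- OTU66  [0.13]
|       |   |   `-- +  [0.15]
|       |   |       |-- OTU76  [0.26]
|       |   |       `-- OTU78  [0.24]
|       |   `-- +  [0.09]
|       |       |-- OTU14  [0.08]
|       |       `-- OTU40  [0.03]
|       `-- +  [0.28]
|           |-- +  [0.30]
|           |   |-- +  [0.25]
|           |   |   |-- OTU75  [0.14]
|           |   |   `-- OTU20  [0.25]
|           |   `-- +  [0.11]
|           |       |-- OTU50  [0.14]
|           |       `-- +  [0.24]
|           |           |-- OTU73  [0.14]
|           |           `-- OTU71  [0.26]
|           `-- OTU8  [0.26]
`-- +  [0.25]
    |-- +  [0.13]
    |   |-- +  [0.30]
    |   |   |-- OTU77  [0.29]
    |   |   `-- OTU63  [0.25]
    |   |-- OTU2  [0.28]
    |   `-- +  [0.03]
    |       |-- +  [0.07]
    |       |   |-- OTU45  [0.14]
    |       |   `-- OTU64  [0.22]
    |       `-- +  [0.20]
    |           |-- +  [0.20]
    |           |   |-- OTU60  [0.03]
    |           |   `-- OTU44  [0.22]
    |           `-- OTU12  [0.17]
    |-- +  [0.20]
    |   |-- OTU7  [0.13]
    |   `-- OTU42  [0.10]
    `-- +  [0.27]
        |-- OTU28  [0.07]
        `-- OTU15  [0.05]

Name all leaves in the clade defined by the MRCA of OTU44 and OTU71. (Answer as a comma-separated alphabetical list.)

OTU12, OTU14, OTU15, OTU18, OTU2, OTU20, OTU28, OTU32, OTU35, OTU37, OTU40, OTU42, OTU44, OTU45, OTU46, OTU50, OTU57, OTU60, OTU63, OTU64, OTU66, OTU7, OTU71, OTU73, OTU75, OTU76, OTU77, OTU78, OTU8

Tracing OTU44: it sits inside (OTU60,OTU44).
Tracing OTU71: it sits inside (OTU73,OTU71).
The smallest clade enclosing both is the whole tree (their MRCA is the root), so the answer is all 29 tips in alphabetical order.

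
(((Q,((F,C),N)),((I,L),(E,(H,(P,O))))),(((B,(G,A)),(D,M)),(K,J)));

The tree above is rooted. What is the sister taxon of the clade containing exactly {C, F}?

The clade containing exactly {C, F} attaches to the tree at the node subtending ((F,C),N).
The other lineage descending from that same node — the sister group — is the single tip N.

N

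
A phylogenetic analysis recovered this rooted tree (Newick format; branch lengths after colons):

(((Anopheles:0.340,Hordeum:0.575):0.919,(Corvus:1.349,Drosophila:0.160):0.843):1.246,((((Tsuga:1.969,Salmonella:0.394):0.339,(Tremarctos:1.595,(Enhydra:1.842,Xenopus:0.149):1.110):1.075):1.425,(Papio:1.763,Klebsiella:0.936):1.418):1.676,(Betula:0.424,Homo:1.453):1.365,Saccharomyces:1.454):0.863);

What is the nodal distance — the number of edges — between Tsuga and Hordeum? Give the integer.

The MRCA of Tsuga and Hordeum is the root of the tree.
From Tsuga up to that node: 5 branches. From Hordeum up to the same node: 3 branches. Total: 5 + 3 = 8.

8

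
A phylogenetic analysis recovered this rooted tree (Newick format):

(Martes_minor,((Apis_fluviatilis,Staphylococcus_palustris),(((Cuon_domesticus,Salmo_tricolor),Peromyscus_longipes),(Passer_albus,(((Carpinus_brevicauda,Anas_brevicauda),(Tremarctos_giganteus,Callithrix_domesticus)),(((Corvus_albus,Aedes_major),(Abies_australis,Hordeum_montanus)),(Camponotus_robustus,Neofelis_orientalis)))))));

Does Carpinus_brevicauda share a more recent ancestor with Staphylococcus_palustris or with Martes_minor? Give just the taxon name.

The MRCA of Carpinus_brevicauda and Staphylococcus_palustris subtends ((Apis_fluviatilis,Staphylococcus_palustris),(((Cuon_domesticus,Salmo_tricolor),Peromyscus_longipes),(Passer_albus,(((Carpinus_brevicauda,Anas_brevicauda),(Tremarctos_giganteus,Callithrix_domesticus)),(((Corvus_albus,Aedes_major),(Abies_australis,Hordeum_montanus)),(Camponotus_robustus,Neofelis_orientalis)))))) (16 taxa).
The MRCA of Carpinus_brevicauda and Martes_minor is the root, subtending the entire tree (17 taxa).
The first is nested inside the second, so Carpinus_brevicauda shares a more recent common ancestor with Staphylococcus_palustris.

Staphylococcus_palustris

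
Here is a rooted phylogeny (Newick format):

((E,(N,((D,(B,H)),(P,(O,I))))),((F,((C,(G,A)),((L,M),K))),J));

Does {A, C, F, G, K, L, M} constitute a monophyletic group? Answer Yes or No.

The most recent common ancestor of these taxa subtends (F,((C,(G,A)),((L,M),K))).
That clade has exactly 7 tips — every listed taxon and nothing else — so the group is monophyletic.

Yes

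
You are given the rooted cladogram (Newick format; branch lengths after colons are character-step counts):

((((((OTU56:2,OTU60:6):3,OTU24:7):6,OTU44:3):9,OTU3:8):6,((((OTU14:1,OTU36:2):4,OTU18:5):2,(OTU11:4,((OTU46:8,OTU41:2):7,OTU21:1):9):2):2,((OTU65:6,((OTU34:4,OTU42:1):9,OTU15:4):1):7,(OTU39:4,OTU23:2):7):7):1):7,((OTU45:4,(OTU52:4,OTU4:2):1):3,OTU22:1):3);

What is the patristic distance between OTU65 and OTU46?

48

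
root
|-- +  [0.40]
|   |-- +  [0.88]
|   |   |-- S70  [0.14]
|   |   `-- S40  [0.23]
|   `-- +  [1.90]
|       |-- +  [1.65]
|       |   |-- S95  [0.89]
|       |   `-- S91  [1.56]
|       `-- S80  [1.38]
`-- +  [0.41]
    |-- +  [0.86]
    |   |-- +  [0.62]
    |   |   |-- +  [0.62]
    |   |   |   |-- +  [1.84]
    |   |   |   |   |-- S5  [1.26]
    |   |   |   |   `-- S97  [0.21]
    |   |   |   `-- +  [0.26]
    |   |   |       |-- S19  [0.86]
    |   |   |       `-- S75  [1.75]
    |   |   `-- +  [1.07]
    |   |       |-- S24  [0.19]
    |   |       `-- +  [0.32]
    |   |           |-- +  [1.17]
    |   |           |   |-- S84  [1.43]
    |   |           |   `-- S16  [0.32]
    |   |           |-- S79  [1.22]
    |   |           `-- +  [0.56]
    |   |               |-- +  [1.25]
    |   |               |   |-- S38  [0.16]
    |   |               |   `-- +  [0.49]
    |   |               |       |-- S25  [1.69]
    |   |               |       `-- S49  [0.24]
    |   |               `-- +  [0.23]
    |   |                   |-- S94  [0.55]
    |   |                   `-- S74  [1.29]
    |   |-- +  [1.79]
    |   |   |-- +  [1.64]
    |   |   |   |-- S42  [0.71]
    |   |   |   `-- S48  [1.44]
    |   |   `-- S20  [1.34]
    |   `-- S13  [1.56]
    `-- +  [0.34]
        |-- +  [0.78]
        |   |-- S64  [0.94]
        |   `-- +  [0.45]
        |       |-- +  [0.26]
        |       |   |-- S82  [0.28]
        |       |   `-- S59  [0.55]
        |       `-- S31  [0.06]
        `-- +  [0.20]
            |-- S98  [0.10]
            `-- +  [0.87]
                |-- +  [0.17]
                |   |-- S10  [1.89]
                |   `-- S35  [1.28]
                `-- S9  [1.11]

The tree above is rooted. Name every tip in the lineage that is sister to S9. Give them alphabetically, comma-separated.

S10, S35

S9 attaches to the tree at the node subtending ((S10,S35),S9).
The other lineage descending from that same node — the sister group — is (S10,S35); its 2 tips in alphabetical order are the answer.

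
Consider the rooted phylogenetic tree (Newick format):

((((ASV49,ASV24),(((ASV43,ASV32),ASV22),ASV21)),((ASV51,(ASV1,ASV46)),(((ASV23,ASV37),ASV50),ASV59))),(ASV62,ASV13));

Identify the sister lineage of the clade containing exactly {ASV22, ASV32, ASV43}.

The clade containing exactly {ASV22, ASV32, ASV43} attaches to the tree at the node subtending (((ASV43,ASV32),ASV22),ASV21).
The other lineage descending from that same node — the sister group — is the single tip ASV21.

ASV21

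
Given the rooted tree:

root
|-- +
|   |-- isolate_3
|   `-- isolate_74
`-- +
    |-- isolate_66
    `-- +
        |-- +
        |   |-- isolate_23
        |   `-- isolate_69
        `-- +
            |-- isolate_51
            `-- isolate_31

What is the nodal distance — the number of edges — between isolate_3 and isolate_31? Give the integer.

6

The MRCA of isolate_3 and isolate_31 is the root of the tree.
From isolate_3 up to that node: 2 branches. From isolate_31 up to the same node: 4 branches. Total: 2 + 4 = 6.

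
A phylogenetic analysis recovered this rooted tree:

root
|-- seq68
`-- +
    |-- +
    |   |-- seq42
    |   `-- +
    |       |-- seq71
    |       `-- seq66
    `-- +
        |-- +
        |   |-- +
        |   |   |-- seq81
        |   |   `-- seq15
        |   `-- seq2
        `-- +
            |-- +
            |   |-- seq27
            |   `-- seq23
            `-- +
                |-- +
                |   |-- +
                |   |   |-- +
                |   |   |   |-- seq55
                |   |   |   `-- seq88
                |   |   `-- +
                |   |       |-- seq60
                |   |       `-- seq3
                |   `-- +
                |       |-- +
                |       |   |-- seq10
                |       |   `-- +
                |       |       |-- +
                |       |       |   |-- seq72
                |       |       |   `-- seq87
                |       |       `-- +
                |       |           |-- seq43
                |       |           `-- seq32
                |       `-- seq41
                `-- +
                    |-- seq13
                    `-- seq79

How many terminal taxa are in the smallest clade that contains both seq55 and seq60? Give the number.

4

The MRCA of seq55 and seq60 is the node subtending ((seq55,seq88),(seq60,seq3)).
That clade contains 4 terminal taxa: seq3, seq55, seq60, seq88.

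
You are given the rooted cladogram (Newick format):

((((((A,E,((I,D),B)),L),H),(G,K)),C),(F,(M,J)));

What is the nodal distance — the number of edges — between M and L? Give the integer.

8

The MRCA of M and L is the root of the tree.
From M up to that node: 3 branches. From L up to the same node: 5 branches. Total: 3 + 5 = 8.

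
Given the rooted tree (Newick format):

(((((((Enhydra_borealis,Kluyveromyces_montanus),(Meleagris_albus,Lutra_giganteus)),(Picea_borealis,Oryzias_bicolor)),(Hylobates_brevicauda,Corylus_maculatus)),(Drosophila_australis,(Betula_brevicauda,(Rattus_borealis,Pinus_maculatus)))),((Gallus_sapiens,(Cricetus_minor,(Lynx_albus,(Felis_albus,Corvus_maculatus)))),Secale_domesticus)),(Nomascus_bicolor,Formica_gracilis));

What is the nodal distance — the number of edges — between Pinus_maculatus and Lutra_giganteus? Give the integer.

The MRCA of Pinus_maculatus and Lutra_giganteus is the node subtending (((((Enhydra_borealis,Kluyveromyces_montanus),(Meleagris_albus,Lutra_giganteus)),(Picea_borealis,Oryzias_bicolor)),(Hylobates_brevicauda,Corylus_maculatus)),(Drosophila_australis,(Betula_brevicauda,(Rattus_borealis,Pinus_maculatus)))).
From Pinus_maculatus up to that node: 4 branches. From Lutra_giganteus up to the same node: 5 branches. Total: 4 + 5 = 9.

9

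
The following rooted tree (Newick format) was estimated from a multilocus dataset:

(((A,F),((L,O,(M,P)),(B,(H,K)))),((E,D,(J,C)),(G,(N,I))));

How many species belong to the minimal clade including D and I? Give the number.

7

The MRCA of D and I is the node subtending ((E,D,(J,C)),(G,(N,I))).
That clade contains 7 terminal taxa: C, D, E, G, I, J, N.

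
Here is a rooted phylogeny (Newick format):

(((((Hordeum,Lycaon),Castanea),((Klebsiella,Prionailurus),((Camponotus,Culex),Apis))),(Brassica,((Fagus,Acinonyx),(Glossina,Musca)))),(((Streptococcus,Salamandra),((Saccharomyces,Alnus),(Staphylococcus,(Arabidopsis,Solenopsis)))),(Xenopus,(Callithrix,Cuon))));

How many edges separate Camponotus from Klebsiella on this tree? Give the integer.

The MRCA of Camponotus and Klebsiella is the node subtending ((Klebsiella,Prionailurus),((Camponotus,Culex),Apis)).
From Camponotus up to that node: 3 branches. From Klebsiella up to the same node: 2 branches. Total: 3 + 2 = 5.

5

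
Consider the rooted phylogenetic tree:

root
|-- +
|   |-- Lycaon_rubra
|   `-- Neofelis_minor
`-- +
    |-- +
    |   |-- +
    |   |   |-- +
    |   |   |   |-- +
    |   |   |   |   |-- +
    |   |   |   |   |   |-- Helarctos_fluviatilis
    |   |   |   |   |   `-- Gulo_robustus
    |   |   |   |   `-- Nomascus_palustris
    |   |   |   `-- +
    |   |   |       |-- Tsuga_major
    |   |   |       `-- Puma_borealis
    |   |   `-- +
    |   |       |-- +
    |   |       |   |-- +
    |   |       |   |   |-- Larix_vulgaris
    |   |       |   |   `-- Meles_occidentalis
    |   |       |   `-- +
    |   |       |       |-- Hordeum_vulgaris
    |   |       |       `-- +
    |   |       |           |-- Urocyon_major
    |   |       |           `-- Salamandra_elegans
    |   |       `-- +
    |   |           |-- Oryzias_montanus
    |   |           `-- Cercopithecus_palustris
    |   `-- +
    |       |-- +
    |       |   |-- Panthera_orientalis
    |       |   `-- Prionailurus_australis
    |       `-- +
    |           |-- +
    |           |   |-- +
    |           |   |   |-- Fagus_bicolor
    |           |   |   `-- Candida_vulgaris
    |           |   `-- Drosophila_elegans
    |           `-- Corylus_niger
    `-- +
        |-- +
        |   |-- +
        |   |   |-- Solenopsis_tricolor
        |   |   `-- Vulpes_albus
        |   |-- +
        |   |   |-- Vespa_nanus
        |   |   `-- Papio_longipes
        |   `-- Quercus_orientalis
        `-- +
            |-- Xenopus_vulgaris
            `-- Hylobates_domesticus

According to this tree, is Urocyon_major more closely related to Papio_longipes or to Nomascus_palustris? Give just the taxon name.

Nomascus_palustris

The MRCA of Urocyon_major and Nomascus_palustris subtends ((((Helarctos_fluviatilis,Gulo_robustus),Nomascus_palustris),(Tsuga_major,Puma_borealis)),(((Larix_vulgaris,Meles_occidentalis),(Hordeum_vulgaris,(Urocyon_major,Salamandra_elegans))),(Oryzias_montanus,Cercopithecus_palustris))) (12 taxa).
The MRCA of Urocyon_major and Papio_longipes subtends ((((((Helarctos_fluviatilis,Gulo_robustus),Nomascus_palustris),(Tsuga_major,Puma_borealis)),(((Larix_vulgaris,Meles_occidentalis),(Hordeum_vulgaris,(Urocyon_major,Salamandra_elegans))),(Oryzias_montanus,Cercopithecus_palustris))),((Panthera_orientalis,Prionailurus_australis),(((Fagus_bicolor,Candida_vulgaris),Drosophila_elegans),Corylus_niger))),(((Solenopsis_tricolor,Vulpes_albus),(Vespa_nanus,Papio_longipes),Quercus_orientalis),(Xenopus_vulgaris,Hylobates_domesticus))) (25 taxa).
The first is nested inside the second, so Urocyon_major shares a more recent common ancestor with Nomascus_palustris.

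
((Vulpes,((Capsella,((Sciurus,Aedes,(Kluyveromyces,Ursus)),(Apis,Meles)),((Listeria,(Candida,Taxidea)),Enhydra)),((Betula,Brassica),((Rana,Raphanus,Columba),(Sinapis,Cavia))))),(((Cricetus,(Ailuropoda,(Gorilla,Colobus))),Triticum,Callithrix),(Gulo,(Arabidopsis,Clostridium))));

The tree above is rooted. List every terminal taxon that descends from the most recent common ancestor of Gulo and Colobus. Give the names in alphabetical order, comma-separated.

Ailuropoda, Arabidopsis, Callithrix, Clostridium, Colobus, Cricetus, Gorilla, Gulo, Triticum

Tracing Gulo: it sits inside (Gulo,(Arabidopsis,Clostridium)).
Tracing Colobus: it sits inside (Gorilla,Colobus).
The smallest clade enclosing both is (((Cricetus,(Ailuropoda,(Gorilla,Colobus))),Triticum,Callithrix),(Gulo,(Arabidopsis,Clostridium))); the answer is its 9 terminal taxa in alphabetical order.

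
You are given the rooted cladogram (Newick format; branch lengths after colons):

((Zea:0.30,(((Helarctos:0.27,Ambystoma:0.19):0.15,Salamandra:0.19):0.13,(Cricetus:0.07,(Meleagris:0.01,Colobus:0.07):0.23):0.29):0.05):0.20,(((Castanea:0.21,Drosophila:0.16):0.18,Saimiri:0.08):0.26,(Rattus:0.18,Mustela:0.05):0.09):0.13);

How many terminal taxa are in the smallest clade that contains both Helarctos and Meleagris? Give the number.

The MRCA of Helarctos and Meleagris is the node subtending (((Helarctos,Ambystoma),Salamandra),(Cricetus,(Meleagris,Colobus))).
That clade contains 6 terminal taxa: Ambystoma, Colobus, Cricetus, Helarctos, Meleagris, Salamandra.

6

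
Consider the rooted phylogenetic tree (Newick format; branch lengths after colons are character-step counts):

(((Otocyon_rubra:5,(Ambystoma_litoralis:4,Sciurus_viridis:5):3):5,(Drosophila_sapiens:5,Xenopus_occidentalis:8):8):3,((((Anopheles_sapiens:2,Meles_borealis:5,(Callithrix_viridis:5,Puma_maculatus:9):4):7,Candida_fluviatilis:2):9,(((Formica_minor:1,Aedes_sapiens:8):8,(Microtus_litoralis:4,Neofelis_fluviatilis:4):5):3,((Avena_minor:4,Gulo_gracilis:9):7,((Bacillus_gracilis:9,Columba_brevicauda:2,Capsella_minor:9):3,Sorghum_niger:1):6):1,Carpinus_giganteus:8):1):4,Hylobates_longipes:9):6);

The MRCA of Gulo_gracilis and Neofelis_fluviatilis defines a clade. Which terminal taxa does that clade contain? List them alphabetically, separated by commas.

Tracing Gulo_gracilis: it sits inside (Avena_minor,Gulo_gracilis).
Tracing Neofelis_fluviatilis: it sits inside (Microtus_litoralis,Neofelis_fluviatilis).
The smallest clade enclosing both is (((Formica_minor,Aedes_sapiens),(Microtus_litoralis,Neofelis_fluviatilis)),((Avena_minor,Gulo_gracilis),((Bacillus_gracilis,Columba_brevicauda,Capsella_minor),Sorghum_niger)),Carpinus_giganteus); the answer is its 11 terminal taxa in alphabetical order.

Aedes_sapiens, Avena_minor, Bacillus_gracilis, Capsella_minor, Carpinus_giganteus, Columba_brevicauda, Formica_minor, Gulo_gracilis, Microtus_litoralis, Neofelis_fluviatilis, Sorghum_niger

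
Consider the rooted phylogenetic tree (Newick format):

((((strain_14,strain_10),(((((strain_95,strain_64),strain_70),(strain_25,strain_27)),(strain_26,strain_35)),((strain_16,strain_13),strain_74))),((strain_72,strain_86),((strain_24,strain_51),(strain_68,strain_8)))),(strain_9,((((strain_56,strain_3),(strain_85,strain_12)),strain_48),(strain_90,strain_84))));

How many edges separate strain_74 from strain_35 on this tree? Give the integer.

5

The MRCA of strain_74 and strain_35 is the node subtending (((((strain_95,strain_64),strain_70),(strain_25,strain_27)),(strain_26,strain_35)),((strain_16,strain_13),strain_74)).
From strain_74 up to that node: 2 branches. From strain_35 up to the same node: 3 branches. Total: 2 + 3 = 5.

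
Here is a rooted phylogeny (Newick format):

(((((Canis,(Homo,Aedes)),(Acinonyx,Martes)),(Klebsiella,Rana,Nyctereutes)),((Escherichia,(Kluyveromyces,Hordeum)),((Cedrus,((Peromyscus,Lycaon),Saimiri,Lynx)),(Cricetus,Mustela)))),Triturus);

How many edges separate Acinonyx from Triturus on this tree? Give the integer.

6

The MRCA of Acinonyx and Triturus is the root of the tree.
From Acinonyx up to that node: 5 branches. From Triturus up to the same node: 1 branch. Total: 5 + 1 = 6.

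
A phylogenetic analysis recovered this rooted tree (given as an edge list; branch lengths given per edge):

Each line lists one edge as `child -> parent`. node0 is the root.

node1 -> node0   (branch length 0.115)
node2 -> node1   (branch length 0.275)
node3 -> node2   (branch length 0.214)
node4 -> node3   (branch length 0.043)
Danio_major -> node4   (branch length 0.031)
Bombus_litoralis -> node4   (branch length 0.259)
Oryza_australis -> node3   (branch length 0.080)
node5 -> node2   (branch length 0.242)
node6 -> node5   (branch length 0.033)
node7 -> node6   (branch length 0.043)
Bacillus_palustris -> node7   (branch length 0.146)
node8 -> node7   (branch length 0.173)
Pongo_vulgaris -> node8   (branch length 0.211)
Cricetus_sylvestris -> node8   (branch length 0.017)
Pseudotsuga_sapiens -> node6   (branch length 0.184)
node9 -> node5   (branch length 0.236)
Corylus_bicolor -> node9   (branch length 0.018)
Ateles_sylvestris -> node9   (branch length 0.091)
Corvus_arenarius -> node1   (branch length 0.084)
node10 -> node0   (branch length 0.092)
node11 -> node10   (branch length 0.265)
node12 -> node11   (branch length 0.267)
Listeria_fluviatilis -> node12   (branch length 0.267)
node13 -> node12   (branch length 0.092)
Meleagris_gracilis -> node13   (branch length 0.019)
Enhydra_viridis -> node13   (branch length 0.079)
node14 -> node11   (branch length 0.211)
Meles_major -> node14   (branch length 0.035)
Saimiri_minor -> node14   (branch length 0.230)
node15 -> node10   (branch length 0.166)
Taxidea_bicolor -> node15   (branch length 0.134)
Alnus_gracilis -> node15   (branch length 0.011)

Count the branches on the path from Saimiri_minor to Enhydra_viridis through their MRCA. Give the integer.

The MRCA of Saimiri_minor and Enhydra_viridis is the node subtending ((Listeria_fluviatilis,(Meleagris_gracilis,Enhydra_viridis)),(Meles_major,Saimiri_minor)).
From Saimiri_minor up to that node: 2 branches. From Enhydra_viridis up to the same node: 3 branches. Total: 2 + 3 = 5.

5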